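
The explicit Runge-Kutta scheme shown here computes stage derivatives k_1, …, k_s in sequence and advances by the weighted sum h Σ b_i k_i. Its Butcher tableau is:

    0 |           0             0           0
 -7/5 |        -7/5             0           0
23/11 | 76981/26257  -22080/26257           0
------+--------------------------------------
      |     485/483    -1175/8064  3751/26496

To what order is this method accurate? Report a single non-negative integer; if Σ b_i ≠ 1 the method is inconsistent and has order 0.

b = (485/483, -1175/8064, 3751/26496)
c = (0, -7/5, 23/11)
Ac = (0, 0, 4416/3751)
Σ b_i: 485/483·1 + (-1175/8064)·1 + 3751/26496·1 = 1 ✓
b·c: (-1175/8064)·(-7/5) + 3751/26496·23/11 = 1/2 ✓
b·c²: (-1175/8064)·49/25 + 3751/26496·529/121 = 1/3 ✓
b·Ac: 3751/26496·4416/3751 = 1/6 ✓; 3 stages ⇒ order 3.

3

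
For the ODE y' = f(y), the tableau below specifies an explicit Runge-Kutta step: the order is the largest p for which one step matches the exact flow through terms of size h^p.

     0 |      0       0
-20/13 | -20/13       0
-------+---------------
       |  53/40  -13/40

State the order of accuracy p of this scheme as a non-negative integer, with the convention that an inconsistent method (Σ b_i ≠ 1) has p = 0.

b = (53/40, -13/40)
c = (0, -20/13)
Σ b_i: 53/40·1 + (-13/40)·1 = 1 ✓
b·c: (-13/40)·(-20/13) = 1/2 ✓; 2 stages ⇒ order 2.

2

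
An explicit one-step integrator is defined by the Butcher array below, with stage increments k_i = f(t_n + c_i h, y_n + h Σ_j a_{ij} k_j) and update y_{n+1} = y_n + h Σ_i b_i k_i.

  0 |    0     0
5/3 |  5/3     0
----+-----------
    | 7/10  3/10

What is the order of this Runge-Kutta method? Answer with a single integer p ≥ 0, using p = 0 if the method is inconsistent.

2

b = (7/10, 3/10)
c = (0, 5/3)
Σ b_i: 7/10·1 + 3/10·1 = 1 ✓
b·c: 3/10·5/3 = 1/2 ✓; 2 stages ⇒ order 2.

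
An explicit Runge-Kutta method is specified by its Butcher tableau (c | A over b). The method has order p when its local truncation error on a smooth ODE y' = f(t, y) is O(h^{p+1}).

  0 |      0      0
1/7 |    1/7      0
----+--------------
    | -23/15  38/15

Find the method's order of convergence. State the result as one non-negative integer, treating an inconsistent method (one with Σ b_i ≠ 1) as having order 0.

1

b = (-23/15, 38/15)
c = (0, 1/7)
Σ b_i: (-23/15)·1 + 38/15·1 = 1 ✓
b·c: 38/15·1/7 = 38/105 ≠ 1/2 ⇒ order 1.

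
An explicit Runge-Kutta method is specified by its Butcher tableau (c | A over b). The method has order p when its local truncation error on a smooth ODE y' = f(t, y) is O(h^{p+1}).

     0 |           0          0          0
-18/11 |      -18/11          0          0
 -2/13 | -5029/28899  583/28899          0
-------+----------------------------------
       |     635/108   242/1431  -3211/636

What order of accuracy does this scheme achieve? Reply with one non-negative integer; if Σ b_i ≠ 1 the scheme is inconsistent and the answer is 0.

b = (635/108, 242/1431, -3211/636)
c = (0, -18/11, -2/13)
Ac = (0, 0, -106/3211)
Σ b_i: 635/108·1 + 242/1431·1 + (-3211/636)·1 = 1 ✓
b·c: 242/1431·(-18/11) + (-3211/636)·(-2/13) = 1/2 ✓
b·c²: 242/1431·324/121 + (-3211/636)·4/169 = 1/3 ✓
b·Ac: (-3211/636)·(-106/3211) = 1/6 ✓; 3 stages ⇒ order 3.

3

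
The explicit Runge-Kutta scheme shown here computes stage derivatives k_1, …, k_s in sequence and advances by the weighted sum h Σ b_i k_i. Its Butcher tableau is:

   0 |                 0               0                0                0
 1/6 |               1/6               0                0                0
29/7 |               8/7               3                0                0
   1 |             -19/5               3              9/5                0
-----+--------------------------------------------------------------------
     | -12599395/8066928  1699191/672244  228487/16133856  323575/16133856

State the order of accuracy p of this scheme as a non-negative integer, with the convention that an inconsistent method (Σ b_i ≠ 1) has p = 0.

b = (-12599395/8066928, 1699191/672244, 228487/16133856, 323575/16133856)
c = (0, 1/6, 29/7, 1)
Ac = (0, 0, 1/2, 557/70)
Σ b_i: (-12599395/8066928)·1 + 1699191/672244·1 + 228487/16133856·1 + 323575/16133856·1 = 1 ✓
b·c: 1699191/672244·1/6 + 228487/16133856·29/7 + 323575/16133856·1 = 1/2 ✓
b·c²: 1699191/672244·1/36 + 228487/16133856·841/49 + 323575/16133856·1 = 1/3 ✓
b·Ac: 228487/16133856·1/2 + 323575/16133856·557/70 = 1/6 ✓
b·c³: 1699191/672244·1/216 + 228487/16133856·24389/343 + 323575/16133856·1 = 39104175/37645664 ≠ 1/4 ⇒ order 3.
b·(c∘Ac): 228487/16133856·29/14 + 323575/16133856·557/70 = 1016009/5377952 ≠ 1/8
b·Ac²: 228487/16133856·1/12 + 323575/16133856·91073/2940 = 421784647/677621952 ≠ 1/12
b·A²c: 323575/16133856·9/10 = 194145/10755904 ≠ 1/24

3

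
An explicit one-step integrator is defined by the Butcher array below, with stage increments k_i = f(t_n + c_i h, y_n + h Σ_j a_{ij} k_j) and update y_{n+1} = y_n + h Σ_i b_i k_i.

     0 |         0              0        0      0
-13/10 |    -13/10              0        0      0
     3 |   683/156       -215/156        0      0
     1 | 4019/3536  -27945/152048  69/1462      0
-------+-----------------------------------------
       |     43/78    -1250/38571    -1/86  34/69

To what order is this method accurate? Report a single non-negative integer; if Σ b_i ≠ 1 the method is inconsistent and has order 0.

4

b = (43/78, -1250/38571, -1/86, 34/69)
c = (0, -13/10, 3, 1)
Ac = (0, 0, 43/24, 207/544)
Σ b_i: 43/78·1 + (-1250/38571)·1 + (-1/86)·1 + 34/69·1 = 1 ✓
b·c: (-1250/38571)·(-13/10) + (-1/86)·3 + 34/69·1 = 1/2 ✓
b·c²: (-1250/38571)·169/100 + (-1/86)·9 + 34/69·1 = 1/3 ✓
b·Ac: (-1/86)·43/24 + 34/69·207/544 = 1/6 ✓
b·c³: (-1250/38571)·(-2197/1000) + (-1/86)·27 + 34/69·1 = 1/4 ✓
b·(c∘Ac): (-1/86)·43/8 + 34/69·207/544 = 1/8 ✓
b·Ac²: (-1/86)·(-559/240) + 34/69·621/5440 = 1/12 ✓
b·A²c: 34/69·23/272 = 1/24 ✓; 4 stages ⇒ order 4.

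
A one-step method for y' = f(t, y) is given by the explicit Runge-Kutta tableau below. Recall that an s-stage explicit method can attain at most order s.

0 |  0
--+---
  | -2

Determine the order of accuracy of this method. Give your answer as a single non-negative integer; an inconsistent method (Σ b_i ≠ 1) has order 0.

0

b = (-2)
c = (0)
Σ b_i: (-2)·1 = -2 ≠ 1 ⇒ order 0.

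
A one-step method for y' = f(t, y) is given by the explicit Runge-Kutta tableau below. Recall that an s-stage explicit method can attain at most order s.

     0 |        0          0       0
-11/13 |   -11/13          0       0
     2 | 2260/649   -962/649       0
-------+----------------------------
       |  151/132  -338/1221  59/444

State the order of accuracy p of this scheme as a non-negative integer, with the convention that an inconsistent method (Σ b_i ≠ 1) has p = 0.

3

b = (151/132, -338/1221, 59/444)
c = (0, -11/13, 2)
Ac = (0, 0, 74/59)
Σ b_i: 151/132·1 + (-338/1221)·1 + 59/444·1 = 1 ✓
b·c: (-338/1221)·(-11/13) + 59/444·2 = 1/2 ✓
b·c²: (-338/1221)·121/169 + 59/444·4 = 1/3 ✓
b·Ac: 59/444·74/59 = 1/6 ✓; 3 stages ⇒ order 3.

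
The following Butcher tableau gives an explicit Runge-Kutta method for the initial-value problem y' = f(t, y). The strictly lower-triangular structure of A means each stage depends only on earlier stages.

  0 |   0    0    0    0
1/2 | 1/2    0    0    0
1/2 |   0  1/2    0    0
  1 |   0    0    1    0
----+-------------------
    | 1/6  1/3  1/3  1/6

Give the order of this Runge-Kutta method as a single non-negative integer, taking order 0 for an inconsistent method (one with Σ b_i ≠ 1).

b = (1/6, 1/3, 1/3, 1/6)
c = (0, 1/2, 1/2, 1)
Ac = (0, 0, 1/4, 1/2)
Σ b_i: 1/6·1 + 1/3·1 + 1/3·1 + 1/6·1 = 1 ✓
b·c: 1/3·1/2 + 1/3·1/2 + 1/6·1 = 1/2 ✓
b·c²: 1/3·1/4 + 1/3·1/4 + 1/6·1 = 1/3 ✓
b·Ac: 1/3·1/4 + 1/6·1/2 = 1/6 ✓
b·c³: 1/3·1/8 + 1/3·1/8 + 1/6·1 = 1/4 ✓
b·(c∘Ac): 1/3·1/8 + 1/6·1/2 = 1/8 ✓
b·Ac²: 1/3·1/8 + 1/6·1/4 = 1/12 ✓
b·A²c: 1/6·1/4 = 1/24 ✓; 4 stages ⇒ order 4.

4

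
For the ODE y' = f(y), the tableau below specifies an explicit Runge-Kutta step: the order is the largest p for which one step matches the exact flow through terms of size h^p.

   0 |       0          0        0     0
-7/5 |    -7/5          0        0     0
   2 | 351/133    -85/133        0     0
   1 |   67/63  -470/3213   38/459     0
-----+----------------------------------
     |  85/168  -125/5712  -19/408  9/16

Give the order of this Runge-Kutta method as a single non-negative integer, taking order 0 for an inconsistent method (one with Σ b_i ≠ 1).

b = (85/168, -125/5712, -19/408, 9/16)
c = (0, -7/5, 2, 1)
Ac = (0, 0, 17/19, 10/27)
Σ b_i: 85/168·1 + (-125/5712)·1 + (-19/408)·1 + 9/16·1 = 1 ✓
b·c: (-125/5712)·(-7/5) + (-19/408)·2 + 9/16·1 = 1/2 ✓
b·c²: (-125/5712)·49/25 + (-19/408)·4 + 9/16·1 = 1/3 ✓
b·Ac: (-19/408)·17/19 + 9/16·10/27 = 1/6 ✓
b·c³: (-125/5712)·(-343/125) + (-19/408)·8 + 9/16·1 = 1/4 ✓
b·(c∘Ac): (-19/408)·34/19 + 9/16·10/27 = 1/8 ✓
b·Ac²: (-19/408)·(-119/95) + 9/16·2/45 = 1/12 ✓
b·A²c: 9/16·2/27 = 1/24 ✓; 4 stages ⇒ order 4.

4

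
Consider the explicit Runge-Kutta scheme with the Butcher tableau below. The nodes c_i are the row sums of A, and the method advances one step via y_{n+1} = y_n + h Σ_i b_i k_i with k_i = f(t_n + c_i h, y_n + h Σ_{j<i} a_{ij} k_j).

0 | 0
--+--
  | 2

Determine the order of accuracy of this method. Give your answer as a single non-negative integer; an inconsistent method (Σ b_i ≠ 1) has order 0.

b = (2)
c = (0)
Σ b_i: 2·1 = 2 ≠ 1 ⇒ order 0.

0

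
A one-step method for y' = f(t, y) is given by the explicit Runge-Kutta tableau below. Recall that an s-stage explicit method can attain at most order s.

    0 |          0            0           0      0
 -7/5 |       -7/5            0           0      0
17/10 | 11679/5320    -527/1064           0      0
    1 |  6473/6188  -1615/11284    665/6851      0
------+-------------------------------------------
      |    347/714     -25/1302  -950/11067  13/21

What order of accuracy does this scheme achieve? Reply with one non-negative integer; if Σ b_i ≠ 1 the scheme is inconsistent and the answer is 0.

4

b = (347/714, -25/1302, -950/11067, 13/21)
c = (0, -7/5, 17/10, 1)
Ac = (0, 0, 527/760, 19/52)
Σ b_i: 347/714·1 + (-25/1302)·1 + (-950/11067)·1 + 13/21·1 = 1 ✓
b·c: (-25/1302)·(-7/5) + (-950/11067)·17/10 + 13/21·1 = 1/2 ✓
b·c²: (-25/1302)·49/25 + (-950/11067)·289/100 + 13/21·1 = 1/3 ✓
b·Ac: (-950/11067)·527/760 + 13/21·19/52 = 1/6 ✓
b·c³: (-25/1302)·(-343/125) + (-950/11067)·4913/1000 + 13/21·1 = 1/4 ✓
b·(c∘Ac): (-950/11067)·8959/7600 + 13/21·19/52 = 1/8 ✓
b·Ac²: (-950/11067)·(-3689/3800) = 1/12 ✓
b·A²c: 13/21·7/104 = 1/24 ✓; 4 stages ⇒ order 4.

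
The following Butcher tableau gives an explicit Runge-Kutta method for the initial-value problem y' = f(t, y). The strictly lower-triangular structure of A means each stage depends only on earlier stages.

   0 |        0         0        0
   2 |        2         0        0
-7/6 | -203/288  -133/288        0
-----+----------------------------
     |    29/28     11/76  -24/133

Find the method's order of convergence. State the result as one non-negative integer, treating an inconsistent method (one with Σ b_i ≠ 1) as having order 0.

3

b = (29/28, 11/76, -24/133)
c = (0, 2, -7/6)
Ac = (0, 0, -133/144)
Σ b_i: 29/28·1 + 11/76·1 + (-24/133)·1 = 1 ✓
b·c: 11/76·2 + (-24/133)·(-7/6) = 1/2 ✓
b·c²: 11/76·4 + (-24/133)·49/36 = 1/3 ✓
b·Ac: (-24/133)·(-133/144) = 1/6 ✓; 3 stages ⇒ order 3.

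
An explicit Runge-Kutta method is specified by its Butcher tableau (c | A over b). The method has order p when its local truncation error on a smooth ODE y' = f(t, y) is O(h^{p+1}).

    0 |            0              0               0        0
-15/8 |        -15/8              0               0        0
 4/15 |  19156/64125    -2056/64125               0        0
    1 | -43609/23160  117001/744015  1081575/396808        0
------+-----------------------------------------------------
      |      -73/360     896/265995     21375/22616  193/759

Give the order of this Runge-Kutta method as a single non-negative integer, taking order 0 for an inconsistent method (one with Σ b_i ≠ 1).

b = (-73/360, 896/265995, 21375/22616, 193/759)
c = (0, -15/8, 4/15, 1)
Ac = (0, 0, 257/4275, 667/1544)
Σ b_i: (-73/360)·1 + 896/265995·1 + 21375/22616·1 + 193/759·1 = 1 ✓
b·c: 896/265995·(-15/8) + 21375/22616·4/15 + 193/759·1 = 1/2 ✓
b·c²: 896/265995·225/64 + 21375/22616·16/225 + 193/759·1 = 1/3 ✓
b·Ac: 21375/22616·257/4275 + 193/759·667/1544 = 1/6 ✓
b·c³: 896/265995·(-3375/512) + 21375/22616·64/3375 + 193/759·1 = 1/4 ✓
b·(c∘Ac): 21375/22616·1028/64125 + 193/759·667/1544 = 1/8 ✓
b·Ac²: 21375/22616·(-257/2280) + 193/759·9223/12352 = 1/12 ✓
b·A²c: 193/759·253/1544 = 1/24 ✓; 4 stages ⇒ order 4.

4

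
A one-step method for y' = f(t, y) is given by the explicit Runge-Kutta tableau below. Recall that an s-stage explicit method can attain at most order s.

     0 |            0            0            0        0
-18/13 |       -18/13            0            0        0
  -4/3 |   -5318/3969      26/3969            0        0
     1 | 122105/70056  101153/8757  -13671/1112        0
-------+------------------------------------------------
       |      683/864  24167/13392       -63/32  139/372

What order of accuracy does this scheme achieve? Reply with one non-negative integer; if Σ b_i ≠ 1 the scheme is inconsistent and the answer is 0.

b = (683/864, 24167/13392, -63/32, 139/372)
c = (0, -18/13, -4/3, 1)
Ac = (0, 0, -4/441, 775/1946)
Σ b_i: 683/864·1 + 24167/13392·1 + (-63/32)·1 + 139/372·1 = 1 ✓
b·c: 24167/13392·(-18/13) + (-63/32)·(-4/3) + 139/372·1 = 1/2 ✓
b·c²: 24167/13392·324/169 + (-63/32)·16/9 + 139/372·1 = 1/3 ✓
b·Ac: (-63/32)·(-4/441) + 139/372·775/1946 = 1/6 ✓
b·c³: 24167/13392·(-5832/2197) + (-63/32)·(-64/27) + 139/372·1 = 1/4 ✓
b·(c∘Ac): (-63/32)·16/1323 + 139/372·775/1946 = 1/8 ✓
b·Ac²: (-63/32)·8/637 + 139/372·3658/12649 = 1/12 ✓
b·A²c: 139/372·31/278 = 1/24 ✓; 4 stages ⇒ order 4.

4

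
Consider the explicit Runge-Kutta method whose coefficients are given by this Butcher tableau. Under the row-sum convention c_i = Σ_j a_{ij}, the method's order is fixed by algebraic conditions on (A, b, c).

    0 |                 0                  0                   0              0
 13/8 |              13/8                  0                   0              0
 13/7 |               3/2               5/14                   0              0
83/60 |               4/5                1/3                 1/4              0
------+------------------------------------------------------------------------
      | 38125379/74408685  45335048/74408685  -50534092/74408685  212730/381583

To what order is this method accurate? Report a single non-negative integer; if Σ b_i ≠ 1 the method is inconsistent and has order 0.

3

b = (38125379/74408685, 45335048/74408685, -50534092/74408685, 212730/381583)
c = (0, 13/8, 13/7, 83/60)
Ac = (0, 0, 65/112, 169/168)
Σ b_i: 38125379/74408685·1 + 45335048/74408685·1 + (-50534092/74408685)·1 + 212730/381583·1 = 1 ✓
b·c: 45335048/74408685·13/8 + (-50534092/74408685)·13/7 + 212730/381583·83/60 = 1/2 ✓
b·c²: 45335048/74408685·169/64 + (-50534092/74408685)·169/49 + 212730/381583·6889/3600 = 1/3 ✓
b·Ac: (-50534092/74408685)·65/112 + 212730/381583·169/168 = 1/6 ✓
b·c³: 45335048/74408685·2197/512 + (-50534092/74408685)·2197/343 + 212730/381583·571787/216000 = -9997023937/38463566400 ≠ 1/4 ⇒ order 3.
b·(c∘Ac): (-50534092/74408685)·845/784 + 212730/381583·14027/10080 = 267449/6105328 ≠ 1/8
b·Ac²: (-50534092/74408685)·845/896 + 212730/381583·16393/9408 = 21213959/64105944 ≠ 1/12
b·A²c: 212730/381583·65/448 = 987675/12210656 ≠ 1/24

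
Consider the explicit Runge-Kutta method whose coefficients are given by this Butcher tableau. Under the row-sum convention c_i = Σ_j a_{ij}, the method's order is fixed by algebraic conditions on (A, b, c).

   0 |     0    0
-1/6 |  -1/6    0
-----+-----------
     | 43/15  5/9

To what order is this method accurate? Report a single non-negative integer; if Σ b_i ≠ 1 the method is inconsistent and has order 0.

b = (43/15, 5/9)
c = (0, -1/6)
Σ b_i: 43/15·1 + 5/9·1 = 154/45 ≠ 1 ⇒ order 0.

0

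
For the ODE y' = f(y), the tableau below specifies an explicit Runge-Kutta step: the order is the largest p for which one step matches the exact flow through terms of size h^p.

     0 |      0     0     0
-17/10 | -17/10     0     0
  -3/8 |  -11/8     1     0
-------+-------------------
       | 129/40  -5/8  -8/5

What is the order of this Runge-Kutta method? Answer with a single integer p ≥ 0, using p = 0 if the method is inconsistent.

1

b = (129/40, -5/8, -8/5)
c = (0, -17/10, -3/8)
Ac = (0, 0, -17/10)
Σ b_i: 129/40·1 + (-5/8)·1 + (-8/5)·1 = 1 ✓
b·c: (-5/8)·(-17/10) + (-8/5)·(-3/8) = 133/80 ≠ 1/2 ⇒ order 1.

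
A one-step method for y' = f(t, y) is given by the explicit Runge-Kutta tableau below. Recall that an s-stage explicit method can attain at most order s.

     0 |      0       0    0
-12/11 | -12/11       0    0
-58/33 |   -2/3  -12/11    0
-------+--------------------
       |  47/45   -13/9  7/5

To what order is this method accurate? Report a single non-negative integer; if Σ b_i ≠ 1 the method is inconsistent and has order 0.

1

b = (47/45, -13/9, 7/5)
c = (0, -12/11, -58/33)
Ac = (0, 0, 144/121)
Σ b_i: 47/45·1 + (-13/9)·1 + 7/5·1 = 1 ✓
b·c: (-13/9)·(-12/11) + 7/5·(-58/33) = -146/165 ≠ 1/2 ⇒ order 1.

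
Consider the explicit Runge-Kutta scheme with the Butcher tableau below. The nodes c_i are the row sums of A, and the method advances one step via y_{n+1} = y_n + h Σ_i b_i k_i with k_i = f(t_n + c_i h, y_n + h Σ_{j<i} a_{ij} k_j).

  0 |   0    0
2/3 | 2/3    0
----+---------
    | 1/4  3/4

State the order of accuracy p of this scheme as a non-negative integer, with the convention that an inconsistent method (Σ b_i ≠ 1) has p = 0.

2

b = (1/4, 3/4)
c = (0, 2/3)
Σ b_i: 1/4·1 + 3/4·1 = 1 ✓
b·c: 3/4·2/3 = 1/2 ✓; 2 stages ⇒ order 2.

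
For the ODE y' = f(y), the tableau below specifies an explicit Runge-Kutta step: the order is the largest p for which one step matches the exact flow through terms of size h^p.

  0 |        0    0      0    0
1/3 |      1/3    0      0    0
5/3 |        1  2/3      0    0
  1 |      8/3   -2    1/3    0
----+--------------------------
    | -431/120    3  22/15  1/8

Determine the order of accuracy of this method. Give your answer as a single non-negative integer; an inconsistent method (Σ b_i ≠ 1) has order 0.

b = (-431/120, 3, 22/15, 1/8)
c = (0, 1/3, 5/3, 1)
Ac = (0, 0, 2/9, -1/9)
Σ b_i: (-431/120)·1 + 3·1 + 22/15·1 + 1/8·1 = 1 ✓
b·c: 3·1/3 + 22/15·5/3 + 1/8·1 = 257/72 ≠ 1/2 ⇒ order 1.

1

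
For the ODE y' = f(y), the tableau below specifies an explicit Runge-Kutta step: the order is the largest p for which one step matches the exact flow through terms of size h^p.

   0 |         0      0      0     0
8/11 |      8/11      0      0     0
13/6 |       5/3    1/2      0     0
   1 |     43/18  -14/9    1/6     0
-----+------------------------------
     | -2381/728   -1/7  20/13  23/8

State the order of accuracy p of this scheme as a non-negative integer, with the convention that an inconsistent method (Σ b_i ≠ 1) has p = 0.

1

b = (-2381/728, -1/7, 20/13, 23/8)
c = (0, 8/11, 13/6, 1)
Ac = (0, 0, 4/11, -305/396)
Σ b_i: (-2381/728)·1 + (-1/7)·1 + 20/13·1 + 23/8·1 = 1 ✓
b·c: (-1/7)·8/11 + 20/13·13/6 + 23/8·1 = 11281/1848 ≠ 1/2 ⇒ order 1.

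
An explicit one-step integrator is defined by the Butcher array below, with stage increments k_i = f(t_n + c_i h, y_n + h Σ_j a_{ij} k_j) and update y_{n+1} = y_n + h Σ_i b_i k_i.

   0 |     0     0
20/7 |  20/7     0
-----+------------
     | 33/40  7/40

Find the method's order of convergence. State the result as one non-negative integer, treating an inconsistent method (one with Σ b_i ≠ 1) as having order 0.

2

b = (33/40, 7/40)
c = (0, 20/7)
Σ b_i: 33/40·1 + 7/40·1 = 1 ✓
b·c: 7/40·20/7 = 1/2 ✓; 2 stages ⇒ order 2.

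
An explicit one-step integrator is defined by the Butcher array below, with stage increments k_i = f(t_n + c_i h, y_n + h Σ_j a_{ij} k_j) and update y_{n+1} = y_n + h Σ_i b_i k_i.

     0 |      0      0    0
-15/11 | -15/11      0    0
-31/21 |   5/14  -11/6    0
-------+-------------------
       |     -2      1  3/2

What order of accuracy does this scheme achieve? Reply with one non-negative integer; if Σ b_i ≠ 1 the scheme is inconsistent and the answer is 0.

0

b = (-2, 1, 3/2)
c = (0, -15/11, -31/21)
Ac = (0, 0, 5/2)
Σ b_i: (-2)·1 + 1·1 + 3/2·1 = 1/2 ≠ 1 ⇒ order 0.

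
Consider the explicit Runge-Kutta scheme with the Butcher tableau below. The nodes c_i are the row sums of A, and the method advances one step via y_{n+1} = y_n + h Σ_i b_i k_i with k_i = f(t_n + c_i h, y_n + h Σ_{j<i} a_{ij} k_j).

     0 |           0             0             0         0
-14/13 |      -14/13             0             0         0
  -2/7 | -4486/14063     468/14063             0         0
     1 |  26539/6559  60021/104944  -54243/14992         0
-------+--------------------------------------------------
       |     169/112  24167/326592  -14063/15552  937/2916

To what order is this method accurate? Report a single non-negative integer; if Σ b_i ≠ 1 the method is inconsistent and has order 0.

4

b = (169/112, 24167/326592, -14063/15552, 937/2916)
c = (0, -14/13, -2/7, 1)
Ac = (0, 0, -72/2009, 783/1874)
Σ b_i: 169/112·1 + 24167/326592·1 + (-14063/15552)·1 + 937/2916·1 = 1 ✓
b·c: 24167/326592·(-14/13) + (-14063/15552)·(-2/7) + 937/2916·1 = 1/2 ✓
b·c²: 24167/326592·196/169 + (-14063/15552)·4/49 + 937/2916·1 = 1/3 ✓
b·Ac: (-14063/15552)·(-72/2009) + 937/2916·783/1874 = 1/6 ✓
b·c³: 24167/326592·(-2744/2197) + (-14063/15552)·(-8/343) + 937/2916·1 = 1/4 ✓
b·(c∘Ac): (-14063/15552)·144/14063 + 937/2916·783/1874 = 1/8 ✓
b·Ac²: (-14063/15552)·144/3731 + 937/2916·4482/12181 = 1/12 ✓
b·A²c: 937/2916·243/1874 = 1/24 ✓; 4 stages ⇒ order 4.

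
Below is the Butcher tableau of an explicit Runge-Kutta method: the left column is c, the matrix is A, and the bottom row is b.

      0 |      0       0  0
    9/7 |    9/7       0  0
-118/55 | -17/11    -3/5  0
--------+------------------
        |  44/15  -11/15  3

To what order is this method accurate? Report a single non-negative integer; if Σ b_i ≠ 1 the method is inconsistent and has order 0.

b = (44/15, -11/15, 3)
c = (0, 9/7, -118/55)
Ac = (0, 0, -27/35)
Σ b_i: 44/15·1 + (-11/15)·1 + 3·1 = 26/5 ≠ 1 ⇒ order 0.

0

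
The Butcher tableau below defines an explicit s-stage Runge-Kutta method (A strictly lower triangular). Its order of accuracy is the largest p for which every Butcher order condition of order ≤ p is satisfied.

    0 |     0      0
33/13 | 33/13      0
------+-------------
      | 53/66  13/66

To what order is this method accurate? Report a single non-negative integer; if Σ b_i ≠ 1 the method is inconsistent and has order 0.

2

b = (53/66, 13/66)
c = (0, 33/13)
Σ b_i: 53/66·1 + 13/66·1 = 1 ✓
b·c: 13/66·33/13 = 1/2 ✓; 2 stages ⇒ order 2.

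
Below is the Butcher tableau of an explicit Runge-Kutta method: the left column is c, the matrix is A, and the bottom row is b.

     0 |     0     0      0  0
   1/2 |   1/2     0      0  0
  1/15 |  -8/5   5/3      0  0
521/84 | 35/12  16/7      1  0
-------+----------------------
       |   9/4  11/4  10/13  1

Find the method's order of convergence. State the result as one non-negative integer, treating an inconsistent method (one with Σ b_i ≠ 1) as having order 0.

0

b = (9/4, 11/4, 10/13, 1)
c = (0, 1/2, 1/15, 521/84)
Ac = (0, 0, 5/6, 127/105)
Σ b_i: 9/4·1 + 11/4·1 + 10/13·1 + 1·1 = 88/13 ≠ 1 ⇒ order 0.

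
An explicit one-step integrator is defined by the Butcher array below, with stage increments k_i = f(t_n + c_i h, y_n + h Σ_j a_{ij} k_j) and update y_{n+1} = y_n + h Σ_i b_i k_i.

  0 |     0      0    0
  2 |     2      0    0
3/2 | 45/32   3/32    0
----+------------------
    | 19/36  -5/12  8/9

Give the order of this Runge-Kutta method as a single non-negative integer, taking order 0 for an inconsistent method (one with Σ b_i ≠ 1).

b = (19/36, -5/12, 8/9)
c = (0, 2, 3/2)
Ac = (0, 0, 3/16)
Σ b_i: 19/36·1 + (-5/12)·1 + 8/9·1 = 1 ✓
b·c: (-5/12)·2 + 8/9·3/2 = 1/2 ✓
b·c²: (-5/12)·4 + 8/9·9/4 = 1/3 ✓
b·Ac: 8/9·3/16 = 1/6 ✓; 3 stages ⇒ order 3.

3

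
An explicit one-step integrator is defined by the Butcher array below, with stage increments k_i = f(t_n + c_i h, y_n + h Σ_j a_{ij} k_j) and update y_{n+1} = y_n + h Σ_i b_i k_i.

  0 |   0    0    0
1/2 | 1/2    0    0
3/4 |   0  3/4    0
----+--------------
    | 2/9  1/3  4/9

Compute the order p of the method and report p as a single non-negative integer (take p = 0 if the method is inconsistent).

b = (2/9, 1/3, 4/9)
c = (0, 1/2, 3/4)
Ac = (0, 0, 3/8)
Σ b_i: 2/9·1 + 1/3·1 + 4/9·1 = 1 ✓
b·c: 1/3·1/2 + 4/9·3/4 = 1/2 ✓
b·c²: 1/3·1/4 + 4/9·9/16 = 1/3 ✓
b·Ac: 4/9·3/8 = 1/6 ✓; 3 stages ⇒ order 3.

3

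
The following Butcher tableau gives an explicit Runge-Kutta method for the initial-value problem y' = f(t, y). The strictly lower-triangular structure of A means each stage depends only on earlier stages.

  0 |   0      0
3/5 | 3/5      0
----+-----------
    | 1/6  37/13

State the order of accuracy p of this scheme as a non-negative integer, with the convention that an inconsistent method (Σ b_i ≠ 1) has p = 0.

0

b = (1/6, 37/13)
c = (0, 3/5)
Σ b_i: 1/6·1 + 37/13·1 = 235/78 ≠ 1 ⇒ order 0.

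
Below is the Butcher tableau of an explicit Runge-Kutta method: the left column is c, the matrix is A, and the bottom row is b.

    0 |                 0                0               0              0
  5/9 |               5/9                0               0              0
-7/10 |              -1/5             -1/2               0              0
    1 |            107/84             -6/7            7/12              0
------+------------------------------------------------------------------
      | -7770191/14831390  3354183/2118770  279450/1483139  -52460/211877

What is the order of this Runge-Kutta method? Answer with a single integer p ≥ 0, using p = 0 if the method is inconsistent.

b = (-7770191/14831390, 3354183/2118770, 279450/1483139, -52460/211877)
c = (0, 5/9, -7/10, 1)
Ac = (0, 0, -5/18, -743/840)
Σ b_i: (-7770191/14831390)·1 + 3354183/2118770·1 + 279450/1483139·1 + (-52460/211877)·1 = 1 ✓
b·c: 3354183/2118770·5/9 + 279450/1483139·(-7/10) + (-52460/211877)·1 = 1/2 ✓
b·c²: 3354183/2118770·25/81 + 279450/1483139·49/100 + (-52460/211877)·1 = 1/3 ✓
b·Ac: 279450/1483139·(-5/18) + (-52460/211877)·(-743/840) = 1/6 ✓
b·c³: 3354183/2118770·125/729 + 279450/1483139·(-343/1000) + (-52460/211877)·1 = -4665397/114413580 ≠ 1/4 ⇒ order 3.
b·(c∘Ac): 279450/1483139·7/36 + (-52460/211877)·(-743/840) = 1137457/4449417 ≠ 1/8
b·Ac²: 279450/1483139·(-25/162) + (-52460/211877)·1609/75600 = -3929701/114413580 ≠ 1/12
b·A²c: (-52460/211877)·(-35/216) = 459025/11441358 ≠ 1/24

3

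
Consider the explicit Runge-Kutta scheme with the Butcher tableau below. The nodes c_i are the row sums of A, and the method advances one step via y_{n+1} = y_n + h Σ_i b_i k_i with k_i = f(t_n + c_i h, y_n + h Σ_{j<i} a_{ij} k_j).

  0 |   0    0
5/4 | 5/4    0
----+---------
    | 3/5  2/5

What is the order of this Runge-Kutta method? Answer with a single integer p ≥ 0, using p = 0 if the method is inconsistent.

b = (3/5, 2/5)
c = (0, 5/4)
Σ b_i: 3/5·1 + 2/5·1 = 1 ✓
b·c: 2/5·5/4 = 1/2 ✓; 2 stages ⇒ order 2.

2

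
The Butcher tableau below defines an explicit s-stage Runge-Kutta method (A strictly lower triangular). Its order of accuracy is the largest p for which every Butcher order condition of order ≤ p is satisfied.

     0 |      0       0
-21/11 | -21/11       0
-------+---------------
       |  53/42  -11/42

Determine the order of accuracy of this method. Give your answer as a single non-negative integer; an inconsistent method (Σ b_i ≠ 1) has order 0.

b = (53/42, -11/42)
c = (0, -21/11)
Σ b_i: 53/42·1 + (-11/42)·1 = 1 ✓
b·c: (-11/42)·(-21/11) = 1/2 ✓; 2 stages ⇒ order 2.

2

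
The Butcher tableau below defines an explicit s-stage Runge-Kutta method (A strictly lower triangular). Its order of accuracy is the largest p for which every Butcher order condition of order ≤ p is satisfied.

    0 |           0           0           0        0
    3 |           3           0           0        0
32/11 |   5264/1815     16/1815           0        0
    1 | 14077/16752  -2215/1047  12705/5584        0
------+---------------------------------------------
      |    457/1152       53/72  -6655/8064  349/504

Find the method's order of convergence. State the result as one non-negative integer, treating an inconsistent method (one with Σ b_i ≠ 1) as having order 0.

b = (457/1152, 53/72, -6655/8064, 349/504)
c = (0, 3, 32/11, 1)
Ac = (0, 0, 16/605, 95/349)
Σ b_i: 457/1152·1 + 53/72·1 + (-6655/8064)·1 + 349/504·1 = 1 ✓
b·c: 53/72·3 + (-6655/8064)·32/11 + 349/504·1 = 1/2 ✓
b·c²: 53/72·9 + (-6655/8064)·1024/121 + 349/504·1 = 1/3 ✓
b·Ac: (-6655/8064)·16/605 + 349/504·95/349 = 1/6 ✓
b·c³: 53/72·27 + (-6655/8064)·32768/1331 + 349/504·1 = 1/4 ✓
b·(c∘Ac): (-6655/8064)·512/6655 + 349/504·95/349 = 1/8 ✓
b·Ac²: (-6655/8064)·48/605 + 349/504·75/349 = 1/12 ✓
b·A²c: 349/504·21/349 = 1/24 ✓; 4 stages ⇒ order 4.

4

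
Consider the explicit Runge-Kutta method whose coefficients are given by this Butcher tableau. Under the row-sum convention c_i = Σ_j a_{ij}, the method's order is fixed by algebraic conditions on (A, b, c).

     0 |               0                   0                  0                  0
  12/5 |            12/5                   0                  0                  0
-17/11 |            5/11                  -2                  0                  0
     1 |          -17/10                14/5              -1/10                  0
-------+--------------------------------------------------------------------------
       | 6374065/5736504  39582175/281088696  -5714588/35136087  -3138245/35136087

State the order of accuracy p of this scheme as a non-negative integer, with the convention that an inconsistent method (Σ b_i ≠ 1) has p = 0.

3

b = (6374065/5736504, 39582175/281088696, -5714588/35136087, -3138245/35136087)
c = (0, 12/5, -17/11, 1)
Ac = (0, 0, -24/5, 3781/550)
Σ b_i: 6374065/5736504·1 + 39582175/281088696·1 + (-5714588/35136087)·1 + (-3138245/35136087)·1 = 1 ✓
b·c: 39582175/281088696·12/5 + (-5714588/35136087)·(-17/11) + (-3138245/35136087)·1 = 1/2 ✓
b·c²: 39582175/281088696·144/25 + (-5714588/35136087)·289/121 + (-3138245/35136087)·1 = 1/3 ✓
b·Ac: (-5714588/35136087)·(-24/5) + (-3138245/35136087)·3781/550 = 1/6 ✓
b·c³: 39582175/281088696·1728/125 + (-5714588/35136087)·(-4913/1331) + (-3138245/35136087)·1 = 32309131/13146155 ≠ 1/4 ⇒ order 3.
b·(c∘Ac): (-5714588/35136087)·408/55 + (-3138245/35136087)·3781/550 = -91379801/50194410 ≠ 1/8
b·Ac²: (-5714588/35136087)·(-288/25) + (-3138245/35136087)·480647/30250 = 250925497/552138510 ≠ 1/12
b·A²c: (-3138245/35136087)·12/25 = -2510596/58560145 ≠ 1/24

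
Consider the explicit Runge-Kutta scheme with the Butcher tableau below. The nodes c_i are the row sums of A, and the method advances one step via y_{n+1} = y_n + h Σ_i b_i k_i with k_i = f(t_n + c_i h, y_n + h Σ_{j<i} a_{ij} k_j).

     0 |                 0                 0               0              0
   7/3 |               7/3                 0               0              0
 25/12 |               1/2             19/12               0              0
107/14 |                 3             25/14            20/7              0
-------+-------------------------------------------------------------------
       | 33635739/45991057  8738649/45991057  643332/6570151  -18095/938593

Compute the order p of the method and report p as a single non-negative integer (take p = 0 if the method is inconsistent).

b = (33635739/45991057, 8738649/45991057, 643332/6570151, -18095/938593)
c = (0, 7/3, 25/12, 107/14)
Ac = (0, 0, 133/36, 425/42)
Σ b_i: 33635739/45991057·1 + 8738649/45991057·1 + 643332/6570151·1 + (-18095/938593)·1 = 1 ✓
b·c: 8738649/45991057·7/3 + 643332/6570151·25/12 + (-18095/938593)·107/14 = 1/2 ✓
b·c²: 8738649/45991057·49/9 + 643332/6570151·625/144 + (-18095/938593)·11449/196 = 1/3 ✓
b·Ac: 643332/6570151·133/36 + (-18095/938593)·425/42 = 1/6 ✓
b·c³: 8738649/45991057·343/27 + 643332/6570151·15625/1728 + (-18095/938593)·1225043/2744 = -35151645761/6622712208 ≠ 1/4 ⇒ order 3.
b·(c∘Ac): 643332/6570151·3325/432 + (-18095/938593)·45475/588 = -87201025/118262718 ≠ 1/8
b·Ac²: 643332/6570151·931/108 + (-18095/938593)·5575/252 = 14109677/33789348 ≠ 1/12
b·A²c: (-18095/938593)·95/9 = -1719025/8447337 ≠ 1/24

3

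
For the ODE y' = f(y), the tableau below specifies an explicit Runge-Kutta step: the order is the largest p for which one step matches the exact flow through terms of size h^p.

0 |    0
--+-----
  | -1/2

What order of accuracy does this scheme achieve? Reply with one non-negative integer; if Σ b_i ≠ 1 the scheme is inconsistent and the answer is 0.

0

b = (-1/2)
c = (0)
Σ b_i: (-1/2)·1 = -1/2 ≠ 1 ⇒ order 0.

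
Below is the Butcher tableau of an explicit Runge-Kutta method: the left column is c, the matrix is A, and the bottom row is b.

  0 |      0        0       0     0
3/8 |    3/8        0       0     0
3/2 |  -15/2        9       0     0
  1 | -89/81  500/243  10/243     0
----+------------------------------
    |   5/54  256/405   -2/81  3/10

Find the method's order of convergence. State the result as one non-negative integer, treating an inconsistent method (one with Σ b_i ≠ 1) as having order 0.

b = (5/54, 256/405, -2/81, 3/10)
c = (0, 3/8, 3/2, 1)
Ac = (0, 0, 27/8, 5/6)
Σ b_i: 5/54·1 + 256/405·1 + (-2/81)·1 + 3/10·1 = 1 ✓
b·c: 256/405·3/8 + (-2/81)·3/2 + 3/10·1 = 1/2 ✓
b·c²: 256/405·9/64 + (-2/81)·9/4 + 3/10·1 = 1/3 ✓
b·Ac: (-2/81)·27/8 + 3/10·5/6 = 1/6 ✓
b·c³: 256/405·27/512 + (-2/81)·27/8 + 3/10·1 = 1/4 ✓
b·(c∘Ac): (-2/81)·81/16 + 3/10·5/6 = 1/8 ✓
b·Ac²: (-2/81)·81/64 + 3/10·55/144 = 1/12 ✓
b·A²c: 3/10·5/36 = 1/24 ✓; 4 stages ⇒ order 4.

4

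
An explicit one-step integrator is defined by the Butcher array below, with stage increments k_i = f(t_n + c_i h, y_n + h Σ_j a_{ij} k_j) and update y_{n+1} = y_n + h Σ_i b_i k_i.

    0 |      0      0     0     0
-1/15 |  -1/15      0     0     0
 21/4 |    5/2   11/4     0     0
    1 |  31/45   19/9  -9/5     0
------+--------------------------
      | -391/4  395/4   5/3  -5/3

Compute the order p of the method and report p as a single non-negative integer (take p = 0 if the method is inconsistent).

b = (-391/4, 395/4, 5/3, -5/3)
c = (0, -1/15, 21/4, 1)
Ac = (0, 0, -11/60, -5179/540)
Σ b_i: (-391/4)·1 + 395/4·1 + 5/3·1 + (-5/3)·1 = 1 ✓
b·c: 395/4·(-1/15) + 5/3·21/4 + (-5/3)·1 = 1/2 ✓
b·c²: 395/4·1/225 + 5/3·441/16 + (-5/3)·1 = 32191/720 ≠ 1/3 ⇒ order 2.
b·Ac: 5/3·(-11/60) + (-5/3)·(-5179/540) = 1270/81 ≠ 1/6

2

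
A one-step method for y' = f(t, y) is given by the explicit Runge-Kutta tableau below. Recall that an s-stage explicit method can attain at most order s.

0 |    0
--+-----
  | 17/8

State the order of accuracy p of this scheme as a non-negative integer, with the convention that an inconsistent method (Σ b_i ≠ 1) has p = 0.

b = (17/8)
c = (0)
Σ b_i: 17/8·1 = 17/8 ≠ 1 ⇒ order 0.

0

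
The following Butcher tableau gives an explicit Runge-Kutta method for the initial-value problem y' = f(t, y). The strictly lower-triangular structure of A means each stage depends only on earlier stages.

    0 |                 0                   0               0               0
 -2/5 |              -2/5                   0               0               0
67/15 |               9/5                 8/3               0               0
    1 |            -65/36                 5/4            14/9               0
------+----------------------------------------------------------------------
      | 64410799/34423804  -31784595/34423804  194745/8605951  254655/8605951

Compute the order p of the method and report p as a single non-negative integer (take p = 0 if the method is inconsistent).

b = (64410799/34423804, -31784595/34423804, 194745/8605951, 254655/8605951)
c = (0, -2/5, 67/15, 1)
Ac = (0, 0, -16/15, 1741/270)
Σ b_i: 64410799/34423804·1 + (-31784595/34423804)·1 + 194745/8605951·1 + 254655/8605951·1 = 1 ✓
b·c: (-31784595/34423804)·(-2/5) + 194745/8605951·67/15 + 254655/8605951·1 = 1/2 ✓
b·c²: (-31784595/34423804)·4/25 + 194745/8605951·4489/225 + 254655/8605951·1 = 1/3 ✓
b·Ac: 194745/8605951·(-16/15) + 254655/8605951·1741/270 = 1/6 ✓
b·c³: (-31784595/34423804)·(-8/125) + 194745/8605951·300763/3375 + 254655/8605951·1 = 4076527946/1936338975 ≠ 1/4 ⇒ order 3.
b·(c∘Ac): 194745/8605951·(-1072/225) + 254655/8605951·1741/270 = 21426043/258178530 ≠ 1/8
b·Ac²: 194745/8605951·32/75 + 254655/8605951·63251/2025 = 361676513/387267795 ≠ 1/12
b·A²c: 254655/8605951·(-224/135) = -1267616/25817853 ≠ 1/24

3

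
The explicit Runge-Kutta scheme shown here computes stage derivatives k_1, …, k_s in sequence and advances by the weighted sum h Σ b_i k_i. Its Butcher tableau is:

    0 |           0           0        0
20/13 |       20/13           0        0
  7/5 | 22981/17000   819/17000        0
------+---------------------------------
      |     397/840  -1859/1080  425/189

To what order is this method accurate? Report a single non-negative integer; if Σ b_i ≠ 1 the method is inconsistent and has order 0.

b = (397/840, -1859/1080, 425/189)
c = (0, 20/13, 7/5)
Ac = (0, 0, 63/850)
Σ b_i: 397/840·1 + (-1859/1080)·1 + 425/189·1 = 1 ✓
b·c: (-1859/1080)·20/13 + 425/189·7/5 = 1/2 ✓
b·c²: (-1859/1080)·400/169 + 425/189·49/25 = 1/3 ✓
b·Ac: 425/189·63/850 = 1/6 ✓; 3 stages ⇒ order 3.

3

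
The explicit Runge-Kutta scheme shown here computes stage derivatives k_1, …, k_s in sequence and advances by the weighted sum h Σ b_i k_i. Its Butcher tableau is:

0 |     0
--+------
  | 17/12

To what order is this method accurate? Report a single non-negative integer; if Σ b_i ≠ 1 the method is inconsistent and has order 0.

b = (17/12)
c = (0)
Σ b_i: 17/12·1 = 17/12 ≠ 1 ⇒ order 0.

0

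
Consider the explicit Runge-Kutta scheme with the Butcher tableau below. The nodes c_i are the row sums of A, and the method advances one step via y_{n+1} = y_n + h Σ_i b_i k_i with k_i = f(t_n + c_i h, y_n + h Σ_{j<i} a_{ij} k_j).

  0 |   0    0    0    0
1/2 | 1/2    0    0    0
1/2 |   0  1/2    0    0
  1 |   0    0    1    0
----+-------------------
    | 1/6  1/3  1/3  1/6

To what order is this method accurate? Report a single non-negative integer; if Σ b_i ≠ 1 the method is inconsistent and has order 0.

b = (1/6, 1/3, 1/3, 1/6)
c = (0, 1/2, 1/2, 1)
Ac = (0, 0, 1/4, 1/2)
Σ b_i: 1/6·1 + 1/3·1 + 1/3·1 + 1/6·1 = 1 ✓
b·c: 1/3·1/2 + 1/3·1/2 + 1/6·1 = 1/2 ✓
b·c²: 1/3·1/4 + 1/3·1/4 + 1/6·1 = 1/3 ✓
b·Ac: 1/3·1/4 + 1/6·1/2 = 1/6 ✓
b·c³: 1/3·1/8 + 1/3·1/8 + 1/6·1 = 1/4 ✓
b·(c∘Ac): 1/3·1/8 + 1/6·1/2 = 1/8 ✓
b·Ac²: 1/3·1/8 + 1/6·1/4 = 1/12 ✓
b·A²c: 1/6·1/4 = 1/24 ✓; 4 stages ⇒ order 4.

4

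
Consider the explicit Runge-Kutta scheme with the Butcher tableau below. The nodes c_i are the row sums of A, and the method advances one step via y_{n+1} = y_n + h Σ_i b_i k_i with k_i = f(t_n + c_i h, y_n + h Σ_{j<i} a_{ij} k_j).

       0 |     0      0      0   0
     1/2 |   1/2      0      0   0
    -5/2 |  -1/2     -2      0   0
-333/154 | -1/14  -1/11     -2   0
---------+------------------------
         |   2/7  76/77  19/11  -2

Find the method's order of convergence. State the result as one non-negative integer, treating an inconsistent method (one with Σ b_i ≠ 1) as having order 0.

2

b = (2/7, 76/77, 19/11, -2)
c = (0, 1/2, -5/2, -333/154)
Ac = (0, 0, -1, 109/22)
Σ b_i: 2/7·1 + 76/77·1 + 19/11·1 + (-2)·1 = 1 ✓
b·c: 76/77·1/2 + 19/11·(-5/2) + (-2)·(-333/154) = 1/2 ✓
b·c²: 76/77·1/4 + 19/11·25/4 + (-2)·110889/23716 = 40099/23716 ≠ 1/3 ⇒ order 2.
b·Ac: 19/11·(-1) + (-2)·109/22 = -128/11 ≠ 1/6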